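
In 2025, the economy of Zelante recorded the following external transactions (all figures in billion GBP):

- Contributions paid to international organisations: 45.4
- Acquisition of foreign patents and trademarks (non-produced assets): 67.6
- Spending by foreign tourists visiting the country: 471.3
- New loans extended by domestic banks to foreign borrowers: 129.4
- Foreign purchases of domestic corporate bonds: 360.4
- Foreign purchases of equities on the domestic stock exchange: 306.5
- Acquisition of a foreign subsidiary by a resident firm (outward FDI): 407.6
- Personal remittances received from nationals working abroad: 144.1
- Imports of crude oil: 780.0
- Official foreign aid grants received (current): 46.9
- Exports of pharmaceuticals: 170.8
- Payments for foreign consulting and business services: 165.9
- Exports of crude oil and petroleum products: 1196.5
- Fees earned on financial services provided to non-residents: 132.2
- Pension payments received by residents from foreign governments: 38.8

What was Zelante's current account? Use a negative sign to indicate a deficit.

1209.3

Goods: -780.0 + 170.8 + 1196.5 = 587.3
Services: 471.3 - 165.9 + 132.2 = 437.6
Secondary income: 144.1 + 38.8 + 46.9 - 45.4 = 184.4
Current account = 587.3 + 437.6 + 184.4 = 1209.3
(Excluded from the current account — capital account: acquisition of foreign patents and trademarks (non-produced assets) 67.6; financial account: new loans extended by domestic banks to foreign borrowers 129.4, foreign purchases of domestic corporate bonds 360.4, foreign purchases of equities on the domestic stock exchange 306.5, acquisition of a foreign subsidiary by a resident firm (outward FDI) 407.6.)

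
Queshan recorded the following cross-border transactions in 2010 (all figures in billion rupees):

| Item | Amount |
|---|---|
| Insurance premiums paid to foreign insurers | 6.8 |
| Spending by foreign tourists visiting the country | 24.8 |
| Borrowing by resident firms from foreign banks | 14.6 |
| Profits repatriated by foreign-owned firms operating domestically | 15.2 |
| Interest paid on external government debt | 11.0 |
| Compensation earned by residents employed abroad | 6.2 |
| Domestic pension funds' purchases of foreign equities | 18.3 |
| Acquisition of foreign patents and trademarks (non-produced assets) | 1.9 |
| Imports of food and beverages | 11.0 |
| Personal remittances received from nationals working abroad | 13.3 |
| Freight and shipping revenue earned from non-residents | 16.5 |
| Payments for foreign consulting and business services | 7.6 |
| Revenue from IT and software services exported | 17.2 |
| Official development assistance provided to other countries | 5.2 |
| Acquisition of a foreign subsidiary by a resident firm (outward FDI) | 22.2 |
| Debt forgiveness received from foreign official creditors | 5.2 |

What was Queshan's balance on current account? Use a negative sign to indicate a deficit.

Goods: -11.0
Services: -7.6 + 17.2 + 24.8 + 16.5 - 6.8 = 44.1
Primary income: -11.0 + 6.2 - 15.2 = -20.0
Secondary income: -5.2 + 13.3 = 8.1
Current account = (-11.0) + 44.1 + (-20.0) + 8.1 = 21.2
(Excluded from the current account — financial account: borrowing by resident firms from foreign banks 14.6, domestic pension funds' purchases of foreign equities 18.3, acquisition of a foreign subsidiary by a resident firm (outward FDI) 22.2; capital account: acquisition of foreign patents and trademarks (non-produced assets) 1.9, debt forgiveness received from foreign official creditors 5.2.)

21.2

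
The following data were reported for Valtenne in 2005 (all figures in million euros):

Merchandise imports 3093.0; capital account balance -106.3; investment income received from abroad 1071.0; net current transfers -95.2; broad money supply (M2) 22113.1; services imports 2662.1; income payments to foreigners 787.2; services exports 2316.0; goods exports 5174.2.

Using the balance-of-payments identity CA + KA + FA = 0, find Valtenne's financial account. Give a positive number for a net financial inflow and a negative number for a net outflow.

-1817.4

Goods balance = 5174.2 - 3093.0 = 2081.2
Services balance = 2316.0 - 2662.1 = -346.1
Trade balance (goods + services) = 2081.2 + (-346.1) = 1735.1
Net primary income = 1071.0 - 787.2 = 283.8
Net secondary income = -95.2
Current account = 1735.1 + 283.8 + (-95.2) = 1923.7
Financial account = -(1923.7 + (-106.3)) = -1817.4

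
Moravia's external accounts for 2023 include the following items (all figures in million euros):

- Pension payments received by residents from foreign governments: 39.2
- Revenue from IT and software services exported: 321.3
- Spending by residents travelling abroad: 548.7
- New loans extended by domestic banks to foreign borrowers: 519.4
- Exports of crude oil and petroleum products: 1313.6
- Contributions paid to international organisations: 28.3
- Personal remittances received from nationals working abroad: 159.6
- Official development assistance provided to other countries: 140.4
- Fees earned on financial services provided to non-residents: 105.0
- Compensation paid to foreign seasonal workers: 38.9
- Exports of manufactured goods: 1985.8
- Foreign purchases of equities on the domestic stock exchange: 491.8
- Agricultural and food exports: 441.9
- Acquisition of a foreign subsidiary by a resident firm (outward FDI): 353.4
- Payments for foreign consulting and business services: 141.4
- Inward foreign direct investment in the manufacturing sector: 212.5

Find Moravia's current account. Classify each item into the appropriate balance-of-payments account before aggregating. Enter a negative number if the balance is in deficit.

3468.7

Goods: 1985.8 + 441.9 + 1313.6 = 3741.3
Services: -141.4 + 105.0 - 548.7 + 321.3 = -263.8
Primary income: -38.9
Secondary income: -28.3 + 39.2 + 159.6 - 140.4 = 30.1
Current account = 3741.3 + (-263.8) + (-38.9) + 30.1 = 3468.7
(Excluded from the current account — financial account: new loans extended by domestic banks to foreign borrowers 519.4, foreign purchases of equities on the domestic stock exchange 491.8, acquisition of a foreign subsidiary by a resident firm (outward FDI) 353.4, inward foreign direct investment in the manufacturing sector 212.5.)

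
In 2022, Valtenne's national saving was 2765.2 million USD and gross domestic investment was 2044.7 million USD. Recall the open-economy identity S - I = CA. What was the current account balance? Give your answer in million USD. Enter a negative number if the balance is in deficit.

CA = S - I = 2765.2 - 2044.7 = 720.5

720.5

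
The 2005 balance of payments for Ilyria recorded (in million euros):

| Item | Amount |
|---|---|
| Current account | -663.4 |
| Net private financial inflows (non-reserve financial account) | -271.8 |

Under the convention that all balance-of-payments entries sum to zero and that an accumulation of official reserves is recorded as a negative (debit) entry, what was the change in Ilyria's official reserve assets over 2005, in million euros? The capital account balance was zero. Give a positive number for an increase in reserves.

Official reserve transactions balance = -((-663.4) + (-271.8)) = 935.2
An accumulation of reserves is recorded as a debit (negative entry), so the change in the stock of reserves is the negative of that balance.
Change in official reserves = -(935.2) = -935.2

-935.2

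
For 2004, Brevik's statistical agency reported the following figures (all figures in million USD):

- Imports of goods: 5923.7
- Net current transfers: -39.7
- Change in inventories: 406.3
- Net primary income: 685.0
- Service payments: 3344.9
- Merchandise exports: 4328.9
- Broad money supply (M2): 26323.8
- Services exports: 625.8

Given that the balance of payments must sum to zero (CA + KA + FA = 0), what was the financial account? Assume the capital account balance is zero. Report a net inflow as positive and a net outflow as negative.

3668.6

Goods balance = 4328.9 - 5923.7 = -1594.8
Services balance = 625.8 - 3344.9 = -2719.1
Trade balance (goods + services) = -1594.8 + (-2719.1) = -4313.9
Net primary income = 685.0
Net secondary income = -39.7
Current account = -4313.9 + 685.0 + (-39.7) = -3668.6
Financial account = -(-3668.6) = 3668.6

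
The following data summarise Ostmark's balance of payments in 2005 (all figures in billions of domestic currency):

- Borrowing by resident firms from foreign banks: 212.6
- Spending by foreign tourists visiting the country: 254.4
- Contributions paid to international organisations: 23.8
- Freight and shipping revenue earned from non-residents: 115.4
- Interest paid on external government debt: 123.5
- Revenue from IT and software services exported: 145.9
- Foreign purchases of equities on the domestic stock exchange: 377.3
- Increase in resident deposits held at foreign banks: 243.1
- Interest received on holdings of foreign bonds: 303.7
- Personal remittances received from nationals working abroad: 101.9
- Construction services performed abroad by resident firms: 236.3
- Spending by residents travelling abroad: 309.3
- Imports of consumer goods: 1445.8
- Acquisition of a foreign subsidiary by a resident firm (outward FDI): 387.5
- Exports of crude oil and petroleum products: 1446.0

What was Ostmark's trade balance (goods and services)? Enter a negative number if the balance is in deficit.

Goods: 1446.0 - 1445.8 = 0.2
Services: 115.4 + 254.4 + 236.3 + 145.9 - 309.3 = 442.7
Trade balance = 0.2 + 442.7 = 442.9
(Excluded from the trade balance — financial account: borrowing by resident firms from foreign banks 212.6, foreign purchases of equities on the domestic stock exchange 377.3, increase in resident deposits held at foreign banks 243.1, acquisition of a foreign subsidiary by a resident firm (outward FDI) 387.5; secondary income: contributions paid to international organisations 23.8, personal remittances received from nationals working abroad 101.9; primary income: interest paid on external government debt 123.5, interest received on holdings of foreign bonds 303.7.)

442.9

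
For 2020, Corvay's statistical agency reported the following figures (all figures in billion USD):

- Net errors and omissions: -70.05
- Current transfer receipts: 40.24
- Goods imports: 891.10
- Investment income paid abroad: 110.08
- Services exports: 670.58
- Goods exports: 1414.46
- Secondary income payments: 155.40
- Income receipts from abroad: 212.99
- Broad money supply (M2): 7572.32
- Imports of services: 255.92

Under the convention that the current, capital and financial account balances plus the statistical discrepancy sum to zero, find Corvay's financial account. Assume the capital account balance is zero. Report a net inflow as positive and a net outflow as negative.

Goods balance = 1414.46 - 891.10 = 523.36
Services balance = 670.58 - 255.92 = 414.66
Trade balance (goods + services) = 523.36 + 414.66 = 938.02
Net primary income = 212.99 - 110.08 = 102.91
Net secondary income = 40.24 - 155.40 = -115.16
Current account = 938.02 + 102.91 + (-115.16) = 925.77
Financial account = -(925.77 + (-70.05)) = -855.72

-855.72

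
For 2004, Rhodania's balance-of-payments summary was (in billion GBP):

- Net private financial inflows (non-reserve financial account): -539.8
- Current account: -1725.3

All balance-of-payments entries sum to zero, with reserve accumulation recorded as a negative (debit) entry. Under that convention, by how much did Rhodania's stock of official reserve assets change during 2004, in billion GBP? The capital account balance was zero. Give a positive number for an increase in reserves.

-2265.1

Official reserve transactions balance = -((-1725.3) + (-539.8)) = 2265.1
An accumulation of reserves is recorded as a debit (negative entry), so the change in the stock of reserves is the negative of that balance.
Change in official reserves = -(2265.1) = -2265.1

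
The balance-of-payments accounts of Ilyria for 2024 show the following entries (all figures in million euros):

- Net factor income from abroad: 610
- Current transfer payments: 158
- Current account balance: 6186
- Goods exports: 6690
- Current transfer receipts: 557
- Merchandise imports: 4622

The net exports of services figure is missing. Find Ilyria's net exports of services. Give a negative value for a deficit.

3109

Current account = goods balance + services balance + net primary income + net secondary income
Sum of the known components = 3077
Net exports of services = CA - (known components) = 6186 - 3077 = 3109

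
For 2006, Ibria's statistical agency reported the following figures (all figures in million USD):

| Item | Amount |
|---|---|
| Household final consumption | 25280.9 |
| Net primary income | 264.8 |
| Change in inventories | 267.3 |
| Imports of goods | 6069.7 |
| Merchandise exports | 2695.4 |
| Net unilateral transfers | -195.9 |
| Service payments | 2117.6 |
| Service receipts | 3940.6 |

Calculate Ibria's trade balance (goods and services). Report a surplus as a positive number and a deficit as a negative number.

Goods balance = 2695.4 - 6069.7 = -3374.3
Services balance = 3940.6 - 2117.6 = 1823.0
Trade balance (goods + services) = -3374.3 + 1823.0 = -1551.3

-1551.3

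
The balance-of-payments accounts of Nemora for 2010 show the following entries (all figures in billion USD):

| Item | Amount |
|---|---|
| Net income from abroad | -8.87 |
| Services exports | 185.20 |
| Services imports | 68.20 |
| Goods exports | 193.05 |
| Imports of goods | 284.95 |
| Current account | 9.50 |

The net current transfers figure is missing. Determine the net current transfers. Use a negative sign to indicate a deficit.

-6.73

Current account = goods balance + services balance + net primary income + net secondary income
Sum of the known components = 16.23
Net current transfers = CA - (known components) = 9.50 - 16.23 = -6.73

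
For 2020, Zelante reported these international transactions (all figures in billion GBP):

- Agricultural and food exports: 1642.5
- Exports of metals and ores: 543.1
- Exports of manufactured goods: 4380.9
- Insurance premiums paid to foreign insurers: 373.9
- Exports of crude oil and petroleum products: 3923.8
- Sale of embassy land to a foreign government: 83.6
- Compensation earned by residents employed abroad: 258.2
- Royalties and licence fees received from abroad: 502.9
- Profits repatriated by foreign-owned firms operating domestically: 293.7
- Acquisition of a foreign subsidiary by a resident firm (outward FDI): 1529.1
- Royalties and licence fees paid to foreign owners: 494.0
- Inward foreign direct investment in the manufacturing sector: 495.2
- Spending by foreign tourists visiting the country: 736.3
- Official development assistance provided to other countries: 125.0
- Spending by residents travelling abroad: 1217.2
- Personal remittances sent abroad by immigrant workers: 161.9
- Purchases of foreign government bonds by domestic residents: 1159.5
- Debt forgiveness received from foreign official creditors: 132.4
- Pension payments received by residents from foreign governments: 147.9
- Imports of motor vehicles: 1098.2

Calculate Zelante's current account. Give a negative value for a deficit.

Goods: 3923.8 - 1098.2 + 4380.9 + 543.1 + 1642.5 = 9392.1
Services: -1217.2 - 494.0 + 736.3 + 502.9 - 373.9 = -845.9
Primary income: 258.2 - 293.7 = -35.5
Secondary income: -161.9 + 147.9 - 125.0 = -139.0
Current account = 9392.1 + (-845.9) + (-35.5) + (-139.0) = 8371.7
(Excluded from the current account — capital account: sale of embassy land to a foreign government 83.6, debt forgiveness received from foreign official creditors 132.4; financial account: acquisition of a foreign subsidiary by a resident firm (outward FDI) 1529.1, inward foreign direct investment in the manufacturing sector 495.2, purchases of foreign government bonds by domestic residents 1159.5.)

8371.7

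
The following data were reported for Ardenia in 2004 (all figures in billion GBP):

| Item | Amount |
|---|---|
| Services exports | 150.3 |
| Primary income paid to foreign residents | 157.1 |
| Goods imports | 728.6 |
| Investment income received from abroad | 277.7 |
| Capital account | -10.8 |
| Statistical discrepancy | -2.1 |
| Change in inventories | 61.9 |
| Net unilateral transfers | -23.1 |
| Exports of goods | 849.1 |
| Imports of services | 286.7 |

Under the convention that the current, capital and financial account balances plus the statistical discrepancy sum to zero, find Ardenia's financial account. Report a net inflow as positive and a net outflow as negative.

-68.7

Goods balance = 849.1 - 728.6 = 120.5
Services balance = 150.3 - 286.7 = -136.4
Trade balance (goods + services) = 120.5 + (-136.4) = -15.9
Net primary income = 277.7 - 157.1 = 120.6
Net secondary income = -23.1
Current account = -15.9 + 120.6 + (-23.1) = 81.6
Financial account = -(81.6 + (-10.8) + (-2.1)) = -68.7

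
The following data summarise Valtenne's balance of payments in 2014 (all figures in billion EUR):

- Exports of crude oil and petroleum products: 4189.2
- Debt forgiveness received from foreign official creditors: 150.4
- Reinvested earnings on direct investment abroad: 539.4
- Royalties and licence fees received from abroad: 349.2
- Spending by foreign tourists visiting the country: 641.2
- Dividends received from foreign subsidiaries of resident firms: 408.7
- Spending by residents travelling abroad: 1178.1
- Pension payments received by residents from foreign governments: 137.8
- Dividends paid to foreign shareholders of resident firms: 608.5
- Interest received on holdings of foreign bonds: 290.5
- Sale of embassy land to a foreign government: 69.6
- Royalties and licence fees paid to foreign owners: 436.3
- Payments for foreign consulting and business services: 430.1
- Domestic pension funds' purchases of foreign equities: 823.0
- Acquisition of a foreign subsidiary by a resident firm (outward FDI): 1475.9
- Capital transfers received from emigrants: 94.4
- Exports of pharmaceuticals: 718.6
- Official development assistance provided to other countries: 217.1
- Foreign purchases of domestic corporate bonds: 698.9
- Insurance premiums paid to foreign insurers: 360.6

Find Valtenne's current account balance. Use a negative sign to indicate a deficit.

Goods: 4189.2 + 718.6 = 4907.8
Services: -360.6 - 436.3 - 1178.1 - 430.1 + 349.2 + 641.2 = -1414.7
Primary income: -608.5 + 539.4 + 290.5 + 408.7 = 630.1
Secondary income: -217.1 + 137.8 = -79.3
Current account = 4907.8 + (-1414.7) + 630.1 + (-79.3) = 4043.9
(Excluded from the current account — capital account: debt forgiveness received from foreign official creditors 150.4, sale of embassy land to a foreign government 69.6, capital transfers received from emigrants 94.4; financial account: domestic pension funds' purchases of foreign equities 823.0, acquisition of a foreign subsidiary by a resident firm (outward FDI) 1475.9, foreign purchases of domestic corporate bonds 698.9.)

4043.9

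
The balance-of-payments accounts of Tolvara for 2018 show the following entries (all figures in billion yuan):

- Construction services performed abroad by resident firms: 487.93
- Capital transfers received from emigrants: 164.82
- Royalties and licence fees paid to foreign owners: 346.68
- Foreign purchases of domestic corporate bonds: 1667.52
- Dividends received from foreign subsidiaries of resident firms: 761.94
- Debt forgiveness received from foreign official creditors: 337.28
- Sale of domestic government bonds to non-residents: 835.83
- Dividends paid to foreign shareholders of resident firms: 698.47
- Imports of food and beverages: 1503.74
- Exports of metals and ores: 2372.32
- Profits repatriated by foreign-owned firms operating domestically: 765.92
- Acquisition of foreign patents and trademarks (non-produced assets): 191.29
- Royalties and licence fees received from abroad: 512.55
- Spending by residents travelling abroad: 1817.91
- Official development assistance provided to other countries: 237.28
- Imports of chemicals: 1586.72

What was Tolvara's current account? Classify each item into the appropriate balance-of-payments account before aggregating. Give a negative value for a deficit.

Goods: 2372.32 - 1586.72 - 1503.74 = -718.14
Services: 512.55 - 346.68 + 487.93 - 1817.91 = -1164.11
Primary income: 761.94 - 765.92 - 698.47 = -702.45
Secondary income: -237.28
Current account = (-718.14) + (-1164.11) + (-702.45) + (-237.28) = -2821.98
(Excluded from the current account — capital account: capital transfers received from emigrants 164.82, debt forgiveness received from foreign official creditors 337.28, acquisition of foreign patents and trademarks (non-produced assets) 191.29; financial account: foreign purchases of domestic corporate bonds 1667.52, sale of domestic government bonds to non-residents 835.83.)

-2821.98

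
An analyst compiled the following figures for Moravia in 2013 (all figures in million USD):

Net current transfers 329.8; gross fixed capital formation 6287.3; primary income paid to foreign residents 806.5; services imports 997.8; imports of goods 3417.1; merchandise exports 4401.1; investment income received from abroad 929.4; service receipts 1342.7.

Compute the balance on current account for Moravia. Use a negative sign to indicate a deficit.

1781.6

Goods balance = 4401.1 - 3417.1 = 984.0
Services balance = 1342.7 - 997.8 = 344.9
Trade balance (goods + services) = 984.0 + 344.9 = 1328.9
Net primary income = 929.4 - 806.5 = 122.9
Net secondary income = 329.8
Current account = 1328.9 + 122.9 + 329.8 = 1781.6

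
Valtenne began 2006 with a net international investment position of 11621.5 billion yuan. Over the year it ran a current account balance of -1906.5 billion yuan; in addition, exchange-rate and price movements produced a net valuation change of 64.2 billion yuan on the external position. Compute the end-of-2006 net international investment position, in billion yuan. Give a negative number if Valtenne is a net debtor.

Change in NIIP = current account + net valuation change = -1906.5 + 64.2 = -1842.3
End-of-year NIIP = 11621.5 + (-1842.3) = 9779.2

9779.2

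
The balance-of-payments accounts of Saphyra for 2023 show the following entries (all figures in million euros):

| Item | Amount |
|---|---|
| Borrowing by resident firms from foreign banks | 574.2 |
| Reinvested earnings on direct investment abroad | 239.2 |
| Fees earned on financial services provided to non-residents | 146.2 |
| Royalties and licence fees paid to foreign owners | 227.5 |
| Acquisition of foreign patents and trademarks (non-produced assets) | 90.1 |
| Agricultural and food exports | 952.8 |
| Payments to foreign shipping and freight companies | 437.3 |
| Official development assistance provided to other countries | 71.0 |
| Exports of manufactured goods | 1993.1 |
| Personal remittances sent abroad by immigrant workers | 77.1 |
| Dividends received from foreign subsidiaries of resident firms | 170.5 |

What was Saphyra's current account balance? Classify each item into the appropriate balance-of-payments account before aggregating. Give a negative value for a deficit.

2688.9

Goods: 1993.1 + 952.8 = 2945.9
Services: -227.5 - 437.3 + 146.2 = -518.6
Primary income: 170.5 + 239.2 = 409.7
Secondary income: -71.0 - 77.1 = -148.1
Current account = 2945.9 + (-518.6) + 409.7 + (-148.1) = 2688.9
(Excluded from the current account — financial account: borrowing by resident firms from foreign banks 574.2; capital account: acquisition of foreign patents and trademarks (non-produced assets) 90.1.)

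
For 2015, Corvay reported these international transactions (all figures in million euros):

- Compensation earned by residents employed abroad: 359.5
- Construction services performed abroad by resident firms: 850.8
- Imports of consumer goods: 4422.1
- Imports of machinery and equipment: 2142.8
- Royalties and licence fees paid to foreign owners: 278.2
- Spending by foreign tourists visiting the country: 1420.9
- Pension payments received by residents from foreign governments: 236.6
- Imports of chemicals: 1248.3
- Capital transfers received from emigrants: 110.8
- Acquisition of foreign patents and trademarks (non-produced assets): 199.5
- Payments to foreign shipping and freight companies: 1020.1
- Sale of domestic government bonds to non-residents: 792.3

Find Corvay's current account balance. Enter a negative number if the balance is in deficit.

-6243.7

Goods: -1248.3 - 4422.1 - 2142.8 = -7813.2
Services: 850.8 + 1420.9 - 1020.1 - 278.2 = 973.4
Primary income: 359.5
Secondary income: 236.6
Current account = (-7813.2) + 973.4 + 359.5 + 236.6 = -6243.7
(Excluded from the current account — capital account: capital transfers received from emigrants 110.8, acquisition of foreign patents and trademarks (non-produced assets) 199.5; financial account: sale of domestic government bonds to non-residents 792.3.)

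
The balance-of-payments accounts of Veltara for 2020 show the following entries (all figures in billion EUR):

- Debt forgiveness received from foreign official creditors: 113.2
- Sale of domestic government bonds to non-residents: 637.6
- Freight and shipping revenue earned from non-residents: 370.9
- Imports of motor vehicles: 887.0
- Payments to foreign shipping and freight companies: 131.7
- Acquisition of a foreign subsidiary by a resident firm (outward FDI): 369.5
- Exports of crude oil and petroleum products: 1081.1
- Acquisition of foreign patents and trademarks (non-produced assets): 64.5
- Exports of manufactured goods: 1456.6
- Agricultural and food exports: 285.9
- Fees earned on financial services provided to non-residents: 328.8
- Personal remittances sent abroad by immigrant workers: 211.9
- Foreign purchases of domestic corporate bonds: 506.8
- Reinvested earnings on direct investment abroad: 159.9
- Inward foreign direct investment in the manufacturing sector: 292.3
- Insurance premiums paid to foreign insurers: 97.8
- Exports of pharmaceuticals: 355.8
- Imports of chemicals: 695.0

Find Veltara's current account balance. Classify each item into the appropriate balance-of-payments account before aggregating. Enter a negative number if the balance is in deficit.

2015.6

Goods: 355.8 + 1456.6 + 1081.1 + 285.9 - 887.0 - 695.0 = 1597.4
Services: 370.9 - 97.8 - 131.7 + 328.8 = 470.2
Primary income: 159.9
Secondary income: -211.9
Current account = 1597.4 + 470.2 + 159.9 + (-211.9) = 2015.6
(Excluded from the current account — capital account: debt forgiveness received from foreign official creditors 113.2, acquisition of foreign patents and trademarks (non-produced assets) 64.5; financial account: sale of domestic government bonds to non-residents 637.6, acquisition of a foreign subsidiary by a resident firm (outward FDI) 369.5, foreign purchases of domestic corporate bonds 506.8, inward foreign direct investment in the manufacturing sector 292.3.)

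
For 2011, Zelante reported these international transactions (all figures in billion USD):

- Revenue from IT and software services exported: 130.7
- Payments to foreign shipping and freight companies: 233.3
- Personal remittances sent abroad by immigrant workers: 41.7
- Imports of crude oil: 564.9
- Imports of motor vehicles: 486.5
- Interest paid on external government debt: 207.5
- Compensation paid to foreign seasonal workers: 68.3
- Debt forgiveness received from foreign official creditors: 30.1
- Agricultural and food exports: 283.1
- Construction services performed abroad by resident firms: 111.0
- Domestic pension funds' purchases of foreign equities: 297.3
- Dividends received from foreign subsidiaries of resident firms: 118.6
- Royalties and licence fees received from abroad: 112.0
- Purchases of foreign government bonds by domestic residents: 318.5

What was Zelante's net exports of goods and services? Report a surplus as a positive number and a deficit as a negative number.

Goods: 283.1 - 486.5 - 564.9 = -768.3
Services: 130.7 + 112.0 - 233.3 + 111.0 = 120.4
Trade balance = -768.3 + 120.4 = -647.9
(Excluded from the trade balance — secondary income: personal remittances sent abroad by immigrant workers 41.7; primary income: interest paid on external government debt 207.5, compensation paid to foreign seasonal workers 68.3, dividends received from foreign subsidiaries of resident firms 118.6; capital account: debt forgiveness received from foreign official creditors 30.1; financial account: domestic pension funds' purchases of foreign equities 297.3, purchases of foreign government bonds by domestic residents 318.5.)

-647.9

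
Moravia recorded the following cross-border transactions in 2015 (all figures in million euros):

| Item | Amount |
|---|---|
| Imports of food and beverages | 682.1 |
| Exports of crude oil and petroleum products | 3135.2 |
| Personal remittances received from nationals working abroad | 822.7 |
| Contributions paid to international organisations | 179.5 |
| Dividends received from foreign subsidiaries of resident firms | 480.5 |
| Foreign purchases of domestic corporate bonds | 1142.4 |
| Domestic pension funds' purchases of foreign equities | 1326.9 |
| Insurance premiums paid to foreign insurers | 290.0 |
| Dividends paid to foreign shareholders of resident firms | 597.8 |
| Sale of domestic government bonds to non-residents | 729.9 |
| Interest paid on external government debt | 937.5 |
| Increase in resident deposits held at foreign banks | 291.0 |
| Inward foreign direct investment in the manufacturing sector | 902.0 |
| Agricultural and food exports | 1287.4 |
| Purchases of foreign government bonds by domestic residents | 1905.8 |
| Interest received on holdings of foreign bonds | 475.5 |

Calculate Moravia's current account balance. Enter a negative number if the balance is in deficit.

3514.4

Goods: -682.1 + 1287.4 + 3135.2 = 3740.5
Services: -290.0
Primary income: -937.5 + 475.5 - 597.8 + 480.5 = -579.3
Secondary income: 822.7 - 179.5 = 643.2
Current account = 3740.5 + (-290.0) + (-579.3) + 643.2 = 3514.4
(Excluded from the current account — financial account: foreign purchases of domestic corporate bonds 1142.4, domestic pension funds' purchases of foreign equities 1326.9, sale of domestic government bonds to non-residents 729.9, increase in resident deposits held at foreign banks 291.0, inward foreign direct investment in the manufacturing sector 902.0, purchases of foreign government bonds by domestic residents 1905.8.)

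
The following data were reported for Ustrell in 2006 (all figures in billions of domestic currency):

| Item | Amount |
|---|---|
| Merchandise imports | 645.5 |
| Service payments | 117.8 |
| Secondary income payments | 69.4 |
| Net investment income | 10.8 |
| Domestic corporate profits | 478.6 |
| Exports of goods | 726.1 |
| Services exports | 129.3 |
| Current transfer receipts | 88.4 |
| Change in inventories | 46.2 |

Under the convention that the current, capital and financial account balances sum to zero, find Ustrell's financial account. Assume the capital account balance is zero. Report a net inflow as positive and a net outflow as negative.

Goods balance = 726.1 - 645.5 = 80.6
Services balance = 129.3 - 117.8 = 11.5
Trade balance (goods + services) = 80.6 + 11.5 = 92.1
Net primary income = 10.8
Net secondary income = 88.4 - 69.4 = 19.0
Current account = 92.1 + 10.8 + 19.0 = 121.9
Financial account = -(121.9) = -121.9

-121.9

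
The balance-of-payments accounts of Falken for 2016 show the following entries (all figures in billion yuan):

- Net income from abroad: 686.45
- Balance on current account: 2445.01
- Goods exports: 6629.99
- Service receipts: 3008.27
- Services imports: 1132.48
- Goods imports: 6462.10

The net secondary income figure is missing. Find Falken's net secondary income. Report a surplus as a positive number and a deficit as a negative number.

-285.12

Current account = goods balance + services balance + net primary income + net secondary income
Sum of the known components = 2730.13
Net secondary income = CA - (known components) = 2445.01 - 2730.13 = -285.12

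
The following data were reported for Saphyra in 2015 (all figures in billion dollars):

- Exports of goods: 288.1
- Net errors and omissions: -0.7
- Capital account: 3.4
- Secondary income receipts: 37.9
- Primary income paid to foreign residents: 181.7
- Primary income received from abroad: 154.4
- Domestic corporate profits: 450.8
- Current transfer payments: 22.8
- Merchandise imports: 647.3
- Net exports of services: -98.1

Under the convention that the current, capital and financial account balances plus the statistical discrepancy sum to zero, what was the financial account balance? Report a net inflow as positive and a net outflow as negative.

Goods balance = 288.1 - 647.3 = -359.2
Services balance = -98.1
Trade balance (goods + services) = -359.2 + (-98.1) = -457.3
Net primary income = 154.4 - 181.7 = -27.3
Net secondary income = 37.9 - 22.8 = 15.1
Current account = -457.3 + (-27.3) + 15.1 = -469.5
Financial account = -(-469.5 + 3.4 + (-0.7)) = 466.8

466.8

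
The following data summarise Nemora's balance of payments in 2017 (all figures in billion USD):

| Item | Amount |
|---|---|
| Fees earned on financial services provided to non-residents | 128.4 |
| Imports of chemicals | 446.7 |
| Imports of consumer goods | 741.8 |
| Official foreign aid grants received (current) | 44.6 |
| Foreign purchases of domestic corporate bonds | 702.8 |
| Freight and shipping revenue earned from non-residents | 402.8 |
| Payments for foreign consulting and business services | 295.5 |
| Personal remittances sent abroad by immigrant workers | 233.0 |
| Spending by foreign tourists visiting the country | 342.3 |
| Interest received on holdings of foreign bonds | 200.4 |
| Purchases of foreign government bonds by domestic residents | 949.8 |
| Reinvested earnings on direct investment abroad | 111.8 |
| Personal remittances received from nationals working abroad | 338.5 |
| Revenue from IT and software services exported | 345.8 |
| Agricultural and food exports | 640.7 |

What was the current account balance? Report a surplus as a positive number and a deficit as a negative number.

838.3

Goods: -446.7 + 640.7 - 741.8 = -547.8
Services: -295.5 + 402.8 + 128.4 + 342.3 + 345.8 = 923.8
Primary income: 200.4 + 111.8 = 312.2
Secondary income: -233.0 + 338.5 + 44.6 = 150.1
Current account = (-547.8) + 923.8 + 312.2 + 150.1 = 838.3
(Excluded from the current account — financial account: foreign purchases of domestic corporate bonds 702.8, purchases of foreign government bonds by domestic residents 949.8.)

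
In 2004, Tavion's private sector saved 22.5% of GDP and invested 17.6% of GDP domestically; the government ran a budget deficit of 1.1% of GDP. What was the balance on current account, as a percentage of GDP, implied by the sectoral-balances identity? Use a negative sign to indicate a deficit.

3.8

By the sectoral-balances identity, CA = (S_private - I) + (T - G).
Private balance = 22.5 - 17.6 = 4.9
Government balance (T - G) = -1.1
CA = 4.9 + (-1.1) = 3.8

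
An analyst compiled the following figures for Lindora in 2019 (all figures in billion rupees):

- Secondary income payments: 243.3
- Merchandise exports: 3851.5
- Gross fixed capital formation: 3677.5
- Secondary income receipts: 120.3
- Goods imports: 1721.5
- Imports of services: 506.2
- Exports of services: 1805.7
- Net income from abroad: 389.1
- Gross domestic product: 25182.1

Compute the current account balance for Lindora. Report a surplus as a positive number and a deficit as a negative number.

3695.6

Goods balance = 3851.5 - 1721.5 = 2130.0
Services balance = 1805.7 - 506.2 = 1299.5
Trade balance (goods + services) = 2130.0 + 1299.5 = 3429.5
Net primary income = 389.1
Net secondary income = 120.3 - 243.3 = -123.0
Current account = 3429.5 + 389.1 + (-123.0) = 3695.6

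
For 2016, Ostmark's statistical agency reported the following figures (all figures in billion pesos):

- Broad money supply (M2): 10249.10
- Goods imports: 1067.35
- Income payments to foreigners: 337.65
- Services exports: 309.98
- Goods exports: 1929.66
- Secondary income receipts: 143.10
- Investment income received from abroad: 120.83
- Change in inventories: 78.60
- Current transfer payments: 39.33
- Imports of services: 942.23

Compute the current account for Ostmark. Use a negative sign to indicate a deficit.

Goods balance = 1929.66 - 1067.35 = 862.31
Services balance = 309.98 - 942.23 = -632.25
Trade balance (goods + services) = 862.31 + (-632.25) = 230.06
Net primary income = 120.83 - 337.65 = -216.82
Net secondary income = 143.10 - 39.33 = 103.77
Current account = 230.06 + (-216.82) + 103.77 = 117.01

117.01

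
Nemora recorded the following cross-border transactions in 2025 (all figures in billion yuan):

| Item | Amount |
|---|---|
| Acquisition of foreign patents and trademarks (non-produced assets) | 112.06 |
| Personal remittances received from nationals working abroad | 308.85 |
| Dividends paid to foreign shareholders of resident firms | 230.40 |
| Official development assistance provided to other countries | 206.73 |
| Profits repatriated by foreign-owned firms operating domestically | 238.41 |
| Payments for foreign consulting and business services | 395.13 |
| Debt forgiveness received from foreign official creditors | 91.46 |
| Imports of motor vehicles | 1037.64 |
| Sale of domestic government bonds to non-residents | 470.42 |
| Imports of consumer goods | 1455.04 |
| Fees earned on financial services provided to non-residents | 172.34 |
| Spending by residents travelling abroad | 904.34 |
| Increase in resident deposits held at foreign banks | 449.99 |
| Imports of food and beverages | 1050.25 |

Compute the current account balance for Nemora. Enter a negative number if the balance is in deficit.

-5036.75

Goods: -1050.25 - 1037.64 - 1455.04 = -3542.93
Services: -904.34 - 395.13 + 172.34 = -1127.13
Primary income: -230.40 - 238.41 = -468.81
Secondary income: -206.73 + 308.85 = 102.12
Current account = (-3542.93) + (-1127.13) + (-468.81) + 102.12 = -5036.75
(Excluded from the current account — capital account: acquisition of foreign patents and trademarks (non-produced assets) 112.06, debt forgiveness received from foreign official creditors 91.46; financial account: sale of domestic government bonds to non-residents 470.42, increase in resident deposits held at foreign banks 449.99.)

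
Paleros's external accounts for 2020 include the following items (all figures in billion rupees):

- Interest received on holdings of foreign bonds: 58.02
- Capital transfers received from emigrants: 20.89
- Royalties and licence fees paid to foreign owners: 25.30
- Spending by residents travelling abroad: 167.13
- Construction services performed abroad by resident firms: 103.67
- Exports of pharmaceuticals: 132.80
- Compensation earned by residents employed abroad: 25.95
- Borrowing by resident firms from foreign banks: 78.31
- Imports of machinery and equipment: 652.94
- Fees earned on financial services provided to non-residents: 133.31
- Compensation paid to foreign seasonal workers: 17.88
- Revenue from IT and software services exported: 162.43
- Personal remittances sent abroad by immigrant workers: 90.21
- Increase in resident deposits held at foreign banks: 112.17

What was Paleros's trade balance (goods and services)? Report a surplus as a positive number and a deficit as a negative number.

-313.16

Goods: -652.94 + 132.80 = -520.14
Services: 162.43 - 167.13 + 103.67 - 25.30 + 133.31 = 206.98
Trade balance = -520.14 + 206.98 = -313.16
(Excluded from the trade balance — primary income: interest received on holdings of foreign bonds 58.02, compensation earned by residents employed abroad 25.95, compensation paid to foreign seasonal workers 17.88; capital account: capital transfers received from emigrants 20.89; financial account: borrowing by resident firms from foreign banks 78.31, increase in resident deposits held at foreign banks 112.17; secondary income: personal remittances sent abroad by immigrant workers 90.21.)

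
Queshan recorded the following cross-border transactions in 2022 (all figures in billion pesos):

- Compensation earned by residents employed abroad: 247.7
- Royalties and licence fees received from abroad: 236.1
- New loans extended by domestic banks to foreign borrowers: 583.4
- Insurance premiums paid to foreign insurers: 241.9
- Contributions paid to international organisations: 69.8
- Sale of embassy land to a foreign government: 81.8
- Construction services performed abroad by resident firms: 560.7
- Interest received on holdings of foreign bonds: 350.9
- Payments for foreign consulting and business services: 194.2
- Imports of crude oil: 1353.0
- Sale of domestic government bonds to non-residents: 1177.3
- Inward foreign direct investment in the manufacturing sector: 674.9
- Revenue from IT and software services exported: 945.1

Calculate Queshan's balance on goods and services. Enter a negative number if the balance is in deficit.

Goods: -1353.0
Services: -194.2 + 945.1 + 560.7 + 236.1 - 241.9 = 1305.8
Trade balance = -1353.0 + 1305.8 = -47.2
(Excluded from the trade balance — primary income: compensation earned by residents employed abroad 247.7, interest received on holdings of foreign bonds 350.9; financial account: new loans extended by domestic banks to foreign borrowers 583.4, sale of domestic government bonds to non-residents 1177.3, inward foreign direct investment in the manufacturing sector 674.9; secondary income: contributions paid to international organisations 69.8; capital account: sale of embassy land to a foreign government 81.8.)

-47.2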